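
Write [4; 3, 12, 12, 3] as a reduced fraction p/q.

5959/1378

Fold from the inside: start with 3/1.
  12 + 1/3 = 37/3
  12 + 3/37 = 447/37
  3 + 37/447 = 1378/447
  4 + 447/1378 = 5959/1378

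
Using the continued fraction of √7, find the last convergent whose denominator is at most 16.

37/14

√7 = [2; 1, 1, 1, 4, …] (period length 4).
Convergents:
  p_0/q_0 = 2/1
  p_1/q_1 = 3/1
  p_2/q_2 = 5/2
  p_3/q_3 = 8/3
  p_4/q_4 = 37/14
  p_5/q_5 = 45/17
q_4 = 14 ≤ 16 < 17 = q_5, so the answer is 37/14.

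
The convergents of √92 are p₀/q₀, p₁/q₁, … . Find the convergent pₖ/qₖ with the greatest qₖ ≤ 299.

√92 = [9; 1, 1, 2, 4, 2, 1, 1, 18, …] (period length 8).
Convergents:
  p_0/q_0 = 9/1
  p_1/q_1 = 10/1
  p_2/q_2 = 19/2
  p_3/q_3 = 48/5
  p_4/q_4 = 211/22
  p_5/q_5 = 470/49
  p_6/q_6 = 681/71
  p_7/q_7 = 1151/120
  p_8/q_8 = 21399/2231
q_7 = 120 ≤ 299 < 2231 = q_8, so the answer is 1151/120.

1151/120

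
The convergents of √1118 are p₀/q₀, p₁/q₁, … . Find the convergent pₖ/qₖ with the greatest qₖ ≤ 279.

√1118 = [33; 2, 3, 2, 3, 2, 66, …] (period length 6).
Convergents:
  p_0/q_0 = 33/1
  p_1/q_1 = 67/2
  p_2/q_2 = 234/7
  p_3/q_3 = 535/16
  p_4/q_4 = 1839/55
  p_5/q_5 = 4213/126
  p_6/q_6 = 279897/8371
q_5 = 126 ≤ 279 < 8371 = q_6, so the answer is 4213/126.

4213/126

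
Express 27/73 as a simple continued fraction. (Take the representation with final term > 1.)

[0; 2, 1, 2, 2, 1, 2]

27 = 0*73 + 27
73 = 2*27 + 19
27 = 1*19 + 8
19 = 2*8 + 3
8 = 2*3 + 2
3 = 1*2 + 1
2 = 2*1 + 0  (stop)
So 27/73 = [0; 2, 1, 2, 2, 1, 2].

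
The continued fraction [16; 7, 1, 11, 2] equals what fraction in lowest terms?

3193/198

Using pₖ = aₖpₖ₋₁ + pₖ₋₂ and qₖ = aₖqₖ₋₁ + qₖ₋₂:
  k=0: a=16, p=16, q=1
  k=1: a=7, p=113, q=7
  k=2: a=1, p=129, q=8
  k=3: a=11, p=1532, q=95
  k=4: a=2, p=3193, q=198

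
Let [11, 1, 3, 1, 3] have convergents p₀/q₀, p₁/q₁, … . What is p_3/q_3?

59/5

Using pₖ = aₖpₖ₋₁ + pₖ₋₂, qₖ = aₖqₖ₋₁ + qₖ₋₂ (with p₋₁=1, p₋₂=0, q₋₁=0, q₋₂=1):
  k=0: a=11, p=11, q=1
  k=1: a=1, p=12, q=1
  k=2: a=3, p=47, q=4
  k=3: a=1, p=59, q=5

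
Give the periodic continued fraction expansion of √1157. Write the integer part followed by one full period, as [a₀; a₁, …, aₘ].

a₀ = ⌊√1157⌋ = 34.
With m₀=0, d₀=1 and mₖ₊₁ = dₖaₖ − mₖ, dₖ₊₁ = (n − mₖ₊₁²)/dₖ, aₖ₊₁ = ⌊(a₀+mₖ₊₁)/dₖ₊₁⌋:
  k=1: m=34, d=1, a=68
d=1 and a=2a₀=68 at k=1, so the next step gives (m, d) = (34, 1) again — its k=1 value — and the period has length 1.

[34; 68]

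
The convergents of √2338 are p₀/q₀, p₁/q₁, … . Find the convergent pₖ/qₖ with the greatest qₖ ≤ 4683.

√2338 = [48; 2, 1, 5, 48, 5, 1, 2, 96, …] (period length 8).
Convergents:
  p_0/q_0 = 48/1
  p_1/q_1 = 97/2
  p_2/q_2 = 145/3
  p_3/q_3 = 822/17
  p_4/q_4 = 39601/819
  p_5/q_5 = 198827/4112
  p_6/q_6 = 238428/4931
q_5 = 4112 ≤ 4683 < 4931 = q_6, so the answer is 198827/4112.

198827/4112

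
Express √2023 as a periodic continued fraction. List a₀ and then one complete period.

[44; 1, 43, 1, 88]

a₀ = ⌊√2023⌋ = 44.
With m₀=0, d₀=1 and mₖ₊₁ = dₖaₖ − mₖ, dₖ₊₁ = (n − mₖ₊₁²)/dₖ, aₖ₊₁ = ⌊(a₀+mₖ₊₁)/dₖ₊₁⌋:
  k=1: m=44, d=87, a=1
  k=2: m=43, d=2, a=43
  k=3: m=43, d=87, a=1
  k=4: m=44, d=1, a=88
d=1 and a=2a₀=88 at k=4, so the next step gives (m, d) = (44, 87) again — its k=1 value — and the period has length 4.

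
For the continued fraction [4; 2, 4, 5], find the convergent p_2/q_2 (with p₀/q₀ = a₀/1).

Using pₖ = aₖpₖ₋₁ + pₖ₋₂, qₖ = aₖqₖ₋₁ + qₖ₋₂ (with p₋₁=1, p₋₂=0, q₋₁=0, q₋₂=1):
  k=0: a=4, p=4, q=1
  k=1: a=2, p=9, q=2
  k=2: a=4, p=40, q=9

40/9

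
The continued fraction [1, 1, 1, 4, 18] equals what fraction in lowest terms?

Fold from the inside: start with 18/1.
  4 + 1/18 = 73/18
  1 + 18/73 = 91/73
  1 + 73/91 = 164/91
  1 + 91/164 = 255/164

255/164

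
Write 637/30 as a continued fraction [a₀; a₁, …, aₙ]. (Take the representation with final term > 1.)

[21; 4, 3, 2]

637 = 21*30 + 7
30 = 4*7 + 2
7 = 3*2 + 1
2 = 2*1 + 0  (stop)
So 637/30 = [21; 4, 3, 2].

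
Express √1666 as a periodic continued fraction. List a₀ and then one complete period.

[40; 1, 4, 2, 4, 1, 80]

a₀ = ⌊√1666⌋ = 40.
With m₀=0, d₀=1 and mₖ₊₁ = dₖaₖ − mₖ, dₖ₊₁ = (n − mₖ₊₁²)/dₖ, aₖ₊₁ = ⌊(a₀+mₖ₊₁)/dₖ₊₁⌋:
  k=1: m=40, d=66, a=1
  k=2: m=26, d=15, a=4
  k=3: m=34, d=34, a=2
  k=4: m=34, d=15, a=4
  k=5: m=26, d=66, a=1
  k=6: m=40, d=1, a=80
d=1 and a=2a₀=80 at k=6, so the next step gives (m, d) = (40, 66) again — its k=1 value — and the period has length 6.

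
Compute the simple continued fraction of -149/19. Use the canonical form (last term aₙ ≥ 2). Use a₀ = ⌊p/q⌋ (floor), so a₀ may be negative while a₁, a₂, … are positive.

[-8; 6, 3]

-149 = -8*19 + 3
19 = 6*3 + 1
3 = 3*1 + 0  (stop)
So -149/19 = [-8; 6, 3].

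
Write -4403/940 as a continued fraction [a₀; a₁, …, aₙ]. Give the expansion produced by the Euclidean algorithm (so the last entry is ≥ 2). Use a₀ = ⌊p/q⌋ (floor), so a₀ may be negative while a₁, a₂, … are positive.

[-5; 3, 6, 16, 3]

-4403 = -5×940 + 297
940 = 3×297 + 49
297 = 6×49 + 3
49 = 16×3 + 1
3 = 3×1 + 0  (stop)
So -4403/940 = [-5; 3, 6, 16, 3].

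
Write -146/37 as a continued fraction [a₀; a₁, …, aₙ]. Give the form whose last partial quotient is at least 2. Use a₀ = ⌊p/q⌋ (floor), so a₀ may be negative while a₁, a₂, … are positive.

-146 = -4×37 + 2
37 = 18×2 + 1
2 = 2×1 + 0  (stop)
So -146/37 = [-4; 18, 2].

[-4; 18, 2]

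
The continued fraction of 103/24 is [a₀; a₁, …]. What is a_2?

2

103 = 4·24 + 7   →  a_0 = 4
24 = 3·7 + 3   →  a_1 = 3
7 = 2·3 + 1   →  a_2 = 2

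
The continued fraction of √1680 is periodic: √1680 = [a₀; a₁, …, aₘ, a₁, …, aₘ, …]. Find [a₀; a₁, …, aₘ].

[40; 1, 80]

a₀ = ⌊√1680⌋ = 40.
With m₀=0, d₀=1 and mₖ₊₁ = dₖaₖ − mₖ, dₖ₊₁ = (n − mₖ₊₁²)/dₖ, aₖ₊₁ = ⌊(a₀+mₖ₊₁)/dₖ₊₁⌋:
  k=1: m=40, d=80, a=1
  k=2: m=40, d=1, a=80
d=1 and a=2a₀=80 at k=2, so the next step gives (m, d) = (40, 80) again — its k=1 value — and the period has length 2.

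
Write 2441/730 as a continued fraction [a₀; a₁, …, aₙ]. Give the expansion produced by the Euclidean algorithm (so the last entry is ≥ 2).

[3; 2, 1, 9, 1, 10, 2]

2441 = 3×730 + 251
730 = 2×251 + 228
251 = 1×228 + 23
228 = 9×23 + 21
23 = 1×21 + 2
21 = 10×2 + 1
2 = 2×1 + 0  (stop)
So 2441/730 = [3; 2, 1, 9, 1, 10, 2].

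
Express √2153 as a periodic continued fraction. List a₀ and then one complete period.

[46; 2, 2, 92]

a₀ = ⌊√2153⌋ = 46.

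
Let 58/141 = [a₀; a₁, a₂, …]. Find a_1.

58 = 0·141 + 58   →  a_0 = 0
141 = 2·58 + 25   →  a_1 = 2

2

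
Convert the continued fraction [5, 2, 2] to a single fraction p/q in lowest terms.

27/5

Using pₖ = aₖpₖ₋₁ + pₖ₋₂ and qₖ = aₖqₖ₋₁ + qₖ₋₂:
  k=0: a=5, p=5, q=1
  k=1: a=2, p=11, q=2
  k=2: a=2, p=27, q=5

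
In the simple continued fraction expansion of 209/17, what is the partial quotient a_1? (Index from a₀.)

3

209 = 12·17 + 5   →  a_0 = 12
17 = 3·5 + 2   →  a_1 = 3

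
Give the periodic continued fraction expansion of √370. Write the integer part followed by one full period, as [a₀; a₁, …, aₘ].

a₀ = ⌊√370⌋ = 19.
With m₀=0, d₀=1 and mₖ₊₁ = dₖaₖ − mₖ, dₖ₊₁ = (n − mₖ₊₁²)/dₖ, aₖ₊₁ = ⌊(a₀+mₖ₊₁)/dₖ₊₁⌋:
  k=1: m=19, d=9, a=4
  k=2: m=17, d=9, a=4
  k=3: m=19, d=1, a=38
d=1 and a=2a₀=38 at k=3, so the next step gives (m, d) = (19, 9) again — its k=1 value — and the period has length 3.

[19; 4, 4, 38]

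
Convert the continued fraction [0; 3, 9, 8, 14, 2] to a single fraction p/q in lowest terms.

Using pₖ = aₖpₖ₋₁ + pₖ₋₂ and qₖ = aₖqₖ₋₁ + qₖ₋₂:
  k=0: a=0, p=0, q=1
  k=1: a=3, p=1, q=3
  k=2: a=9, p=9, q=28
  k=3: a=8, p=73, q=227
  k=4: a=14, p=1031, q=3206
  k=5: a=2, p=2135, q=6639

2135/6639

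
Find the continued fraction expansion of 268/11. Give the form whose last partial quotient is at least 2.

268 = 24×11 + 4
11 = 2×4 + 3
4 = 1×3 + 1
3 = 3×1 + 0  (stop)
So 268/11 = [24; 2, 1, 3].

[24; 2, 1, 3]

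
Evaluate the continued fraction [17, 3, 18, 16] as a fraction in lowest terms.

15300/883

Fold from the inside: start with 16/1.
  18 + 1/16 = 289/16
  3 + 16/289 = 883/289
  17 + 289/883 = 15300/883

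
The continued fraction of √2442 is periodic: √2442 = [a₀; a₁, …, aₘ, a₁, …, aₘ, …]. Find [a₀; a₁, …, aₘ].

a₀ = ⌊√2442⌋ = 49.
With m₀=0, d₀=1 and mₖ₊₁ = dₖaₖ − mₖ, dₖ₊₁ = (n − mₖ₊₁²)/dₖ, aₖ₊₁ = ⌊(a₀+mₖ₊₁)/dₖ₊₁⌋:
  k=1: m=49, d=41, a=2
  k=2: m=33, d=33, a=2
  k=3: m=33, d=41, a=2
  k=4: m=49, d=1, a=98
d=1 and a=2a₀=98 at k=4, so the next step gives (m, d) = (49, 41) again — its k=1 value — and the period has length 4.

[49; 2, 2, 2, 98]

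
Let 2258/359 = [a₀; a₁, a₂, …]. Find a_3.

2258 = 6·359 + 104   →  a_0 = 6
359 = 3·104 + 47   →  a_1 = 3
104 = 2·47 + 10   →  a_2 = 2
47 = 4·10 + 7   →  a_3 = 4

4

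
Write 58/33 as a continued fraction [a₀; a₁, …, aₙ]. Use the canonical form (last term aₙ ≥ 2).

58 = 1×33 + 25
33 = 1×25 + 8
25 = 3×8 + 1
8 = 8×1 + 0  (stop)
So 58/33 = [1; 1, 3, 8].

[1; 1, 3, 8]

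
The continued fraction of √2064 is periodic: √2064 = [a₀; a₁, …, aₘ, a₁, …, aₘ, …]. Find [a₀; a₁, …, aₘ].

[45; 2, 3, 7, 3, 2, 90]

a₀ = ⌊√2064⌋ = 45.
With m₀=0, d₀=1 and mₖ₊₁ = dₖaₖ − mₖ, dₖ₊₁ = (n − mₖ₊₁²)/dₖ, aₖ₊₁ = ⌊(a₀+mₖ₊₁)/dₖ₊₁⌋:
  k=1: m=45, d=39, a=2
  k=2: m=33, d=25, a=3
  k=3: m=42, d=12, a=7
  k=4: m=42, d=25, a=3
  k=5: m=33, d=39, a=2
  k=6: m=45, d=1, a=90
d=1 and a=2a₀=90 at k=6, so the next step gives (m, d) = (45, 39) again — its k=1 value — and the period has length 6.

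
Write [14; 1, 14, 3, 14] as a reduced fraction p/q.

9842/659

Using pₖ = aₖpₖ₋₁ + pₖ₋₂ and qₖ = aₖqₖ₋₁ + qₖ₋₂:
  k=0: a=14, p=14, q=1
  k=1: a=1, p=15, q=1
  k=2: a=14, p=224, q=15
  k=3: a=3, p=687, q=46
  k=4: a=14, p=9842, q=659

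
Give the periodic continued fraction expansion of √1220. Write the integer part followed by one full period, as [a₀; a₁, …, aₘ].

[34; 1, 12, 1, 68]

a₀ = ⌊√1220⌋ = 34.
With m₀=0, d₀=1 and mₖ₊₁ = dₖaₖ − mₖ, dₖ₊₁ = (n − mₖ₊₁²)/dₖ, aₖ₊₁ = ⌊(a₀+mₖ₊₁)/dₖ₊₁⌋:
  k=1: m=34, d=64, a=1
  k=2: m=30, d=5, a=12
  k=3: m=30, d=64, a=1
  k=4: m=34, d=1, a=68
d=1 and a=2a₀=68 at k=4, so the next step gives (m, d) = (34, 64) again — its k=1 value — and the period has length 4.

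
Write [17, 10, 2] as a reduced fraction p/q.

Using pₖ = aₖpₖ₋₁ + pₖ₋₂ and qₖ = aₖqₖ₋₁ + qₖ₋₂:
  k=0: a=17, p=17, q=1
  k=1: a=10, p=171, q=10
  k=2: a=2, p=359, q=21

359/21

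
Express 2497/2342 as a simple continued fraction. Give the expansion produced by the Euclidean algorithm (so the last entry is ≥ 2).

[1; 15, 9, 8, 2]

2497 = 1*2342 + 155
2342 = 15*155 + 17
155 = 9*17 + 2
17 = 8*2 + 1
2 = 2*1 + 0  (stop)
So 2497/2342 = [1; 15, 9, 8, 2].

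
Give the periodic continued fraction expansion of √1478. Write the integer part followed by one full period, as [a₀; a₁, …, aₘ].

[38; 2, 4, 38, 4, 2, 76]

a₀ = ⌊√1478⌋ = 38.
With m₀=0, d₀=1 and mₖ₊₁ = dₖaₖ − mₖ, dₖ₊₁ = (n − mₖ₊₁²)/dₖ, aₖ₊₁ = ⌊(a₀+mₖ₊₁)/dₖ₊₁⌋:
  k=1: m=38, d=34, a=2
  k=2: m=30, d=17, a=4
  k=3: m=38, d=2, a=38
  k=4: m=38, d=17, a=4
  k=5: m=30, d=34, a=2
  k=6: m=38, d=1, a=76
d=1 and a=2a₀=76 at k=6, so the next step gives (m, d) = (38, 34) again — its k=1 value — and the period has length 6.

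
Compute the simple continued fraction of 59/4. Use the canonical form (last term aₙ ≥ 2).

[14; 1, 3]

59 = 14·4 + 3
4 = 1·3 + 1
3 = 3·1 + 0  (stop)
So 59/4 = [14; 1, 3].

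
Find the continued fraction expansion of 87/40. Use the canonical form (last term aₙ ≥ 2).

87 = 2×40 + 7
40 = 5×7 + 5
7 = 1×5 + 2
5 = 2×2 + 1
2 = 2×1 + 0  (stop)
So 87/40 = [2; 5, 1, 2, 2].

[2; 5, 1, 2, 2]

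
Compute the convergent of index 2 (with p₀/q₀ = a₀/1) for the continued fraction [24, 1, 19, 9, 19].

499/20

Using pₖ = aₖpₖ₋₁ + pₖ₋₂, qₖ = aₖqₖ₋₁ + qₖ₋₂ (with p₋₁=1, p₋₂=0, q₋₁=0, q₋₂=1):
  k=0: a=24, p=24, q=1
  k=1: a=1, p=25, q=1
  k=2: a=19, p=499, q=20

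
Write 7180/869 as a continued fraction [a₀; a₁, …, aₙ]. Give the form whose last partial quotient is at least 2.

7180 = 8*869 + 228
869 = 3*228 + 185
228 = 1*185 + 43
185 = 4*43 + 13
43 = 3*13 + 4
13 = 3*4 + 1
4 = 4*1 + 0  (stop)
So 7180/869 = [8; 3, 1, 4, 3, 3, 4].

[8; 3, 1, 4, 3, 3, 4]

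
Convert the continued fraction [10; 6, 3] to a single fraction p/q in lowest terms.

193/19

Using pₖ = aₖpₖ₋₁ + pₖ₋₂ and qₖ = aₖqₖ₋₁ + qₖ₋₂:
  k=0: a=10, p=10, q=1
  k=1: a=6, p=61, q=6
  k=2: a=3, p=193, q=19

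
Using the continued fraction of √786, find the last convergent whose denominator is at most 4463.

√786 = [28; 28, 56, …] (period length 2).
Convergents:
  p_0/q_0 = 28/1
  p_1/q_1 = 785/28
  p_2/q_2 = 43988/1569
  p_3/q_3 = 1232449/43960
q_2 = 1569 ≤ 4463 < 43960 = q_3, so the answer is 43988/1569.

43988/1569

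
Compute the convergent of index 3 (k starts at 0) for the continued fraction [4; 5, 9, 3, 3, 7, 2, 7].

Using pₖ = aₖpₖ₋₁ + pₖ₋₂, qₖ = aₖqₖ₋₁ + qₖ₋₂ (with p₋₁=1, p₋₂=0, q₋₁=0, q₋₂=1):
  k=0: a=4, p=4, q=1
  k=1: a=5, p=21, q=5
  k=2: a=9, p=193, q=46
  k=3: a=3, p=600, q=143

600/143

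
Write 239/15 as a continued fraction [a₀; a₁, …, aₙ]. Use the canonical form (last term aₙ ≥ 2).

[15; 1, 14]

239 = 15·15 + 14
15 = 1·14 + 1
14 = 14·1 + 0  (stop)
So 239/15 = [15; 1, 14].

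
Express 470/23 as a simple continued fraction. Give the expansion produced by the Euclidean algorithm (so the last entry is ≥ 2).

[20; 2, 3, 3]

470 = 20*23 + 10
23 = 2*10 + 3
10 = 3*3 + 1
3 = 3*1 + 0  (stop)
So 470/23 = [20; 2, 3, 3].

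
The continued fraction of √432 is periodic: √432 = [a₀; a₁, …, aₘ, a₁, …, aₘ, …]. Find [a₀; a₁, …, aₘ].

[20; 1, 3, 1, 1, 1, 3, 1, 40]

a₀ = ⌊√432⌋ = 20.
With m₀=0, d₀=1 and mₖ₊₁ = dₖaₖ − mₖ, dₖ₊₁ = (n − mₖ₊₁²)/dₖ, aₖ₊₁ = ⌊(a₀+mₖ₊₁)/dₖ₊₁⌋:
  k=1: m=20, d=32, a=1
  k=2: m=12, d=9, a=3
  k=3: m=15, d=23, a=1
  k=4: m=8, d=16, a=1
  k=5: m=8, d=23, a=1
  k=6: m=15, d=9, a=3
  k=7: m=12, d=32, a=1
  k=8: m=20, d=1, a=40
d=1 and a=2a₀=40 at k=8, so the next step gives (m, d) = (20, 32) again — its k=1 value — and the period has length 8.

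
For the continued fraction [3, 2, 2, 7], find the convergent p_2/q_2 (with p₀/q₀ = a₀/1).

17/5

Using pₖ = aₖpₖ₋₁ + pₖ₋₂, qₖ = aₖqₖ₋₁ + qₖ₋₂ (with p₋₁=1, p₋₂=0, q₋₁=0, q₋₂=1):
  k=0: a=3, p=3, q=1
  k=1: a=2, p=7, q=2
  k=2: a=2, p=17, q=5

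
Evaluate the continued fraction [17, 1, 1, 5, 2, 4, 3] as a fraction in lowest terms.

Fold from the inside: start with 3/1.
  4 + 1/3 = 13/3
  2 + 3/13 = 29/13
  5 + 13/29 = 158/29
  1 + 29/158 = 187/158
  1 + 158/187 = 345/187
  17 + 187/345 = 6052/345

6052/345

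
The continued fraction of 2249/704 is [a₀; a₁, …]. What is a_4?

1

2249 = 3·704 + 137   →  a_0 = 3
704 = 5·137 + 19   →  a_1 = 5
137 = 7·19 + 4   →  a_2 = 7
19 = 4·4 + 3   →  a_3 = 4
4 = 1·3 + 1   →  a_4 = 1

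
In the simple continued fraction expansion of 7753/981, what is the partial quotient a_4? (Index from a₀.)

15

7753 = 7·981 + 886   →  a_0 = 7
981 = 1·886 + 95   →  a_1 = 1
886 = 9·95 + 31   →  a_2 = 9
95 = 3·31 + 2   →  a_3 = 3
31 = 15·2 + 1   →  a_4 = 15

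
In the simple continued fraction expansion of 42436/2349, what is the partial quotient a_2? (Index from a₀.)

42436 = 18·2349 + 154   →  a_0 = 18
2349 = 15·154 + 39   →  a_1 = 15
154 = 3·39 + 37   →  a_2 = 3

3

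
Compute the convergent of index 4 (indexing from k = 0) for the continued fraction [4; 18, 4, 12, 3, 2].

11171/2755

Using pₖ = aₖpₖ₋₁ + pₖ₋₂, qₖ = aₖqₖ₋₁ + qₖ₋₂ (with p₋₁=1, p₋₂=0, q₋₁=0, q₋₂=1):
  k=0: a=4, p=4, q=1
  k=1: a=18, p=73, q=18
  k=2: a=4, p=296, q=73
  k=3: a=12, p=3625, q=894
  k=4: a=3, p=11171, q=2755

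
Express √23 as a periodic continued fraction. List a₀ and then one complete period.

a₀ = ⌊√23⌋ = 4.
With m₀=0, d₀=1 and mₖ₊₁ = dₖaₖ − mₖ, dₖ₊₁ = (n − mₖ₊₁²)/dₖ, aₖ₊₁ = ⌊(a₀+mₖ₊₁)/dₖ₊₁⌋:
  k=1: m=4, d=7, a=1
  k=2: m=3, d=2, a=3
  k=3: m=3, d=7, a=1
  k=4: m=4, d=1, a=8
d=1 and a=2a₀=8 at k=4, so the next step gives (m, d) = (4, 7) again — its k=1 value — and the period has length 4.

[4; 1, 3, 1, 8]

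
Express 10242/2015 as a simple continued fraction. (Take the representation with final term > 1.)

10242 = 5·2015 + 167
2015 = 12·167 + 11
167 = 15·11 + 2
11 = 5·2 + 1
2 = 2·1 + 0  (stop)
So 10242/2015 = [5; 12, 15, 5, 2].

[5; 12, 15, 5, 2]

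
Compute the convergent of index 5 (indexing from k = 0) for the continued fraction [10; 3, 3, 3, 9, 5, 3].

Using pₖ = aₖpₖ₋₁ + pₖ₋₂, qₖ = aₖqₖ₋₁ + qₖ₋₂ (with p₋₁=1, p₋₂=0, q₋₁=0, q₋₂=1):
  k=0: a=10, p=10, q=1
  k=1: a=3, p=31, q=3
  k=2: a=3, p=103, q=10
  k=3: a=3, p=340, q=33
  k=4: a=9, p=3163, q=307
  k=5: a=5, p=16155, q=1568

16155/1568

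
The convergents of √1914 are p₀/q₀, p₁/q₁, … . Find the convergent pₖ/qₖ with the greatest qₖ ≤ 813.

√1914 = [43; 1, 2, 1, 86, …] (period length 4).
Convergents:
  p_0/q_0 = 43/1
  p_1/q_1 = 44/1
  p_2/q_2 = 131/3
  p_3/q_3 = 175/4
  p_4/q_4 = 15181/347
  p_5/q_5 = 15356/351
  p_6/q_6 = 45893/1049
q_5 = 351 ≤ 813 < 1049 = q_6, so the answer is 15356/351.

15356/351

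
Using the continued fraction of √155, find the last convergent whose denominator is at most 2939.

√155 = [12; 2, 4, 2, 24, …] (period length 4).
Convergents:
  p_0/q_0 = 12/1
  p_1/q_1 = 25/2
  p_2/q_2 = 112/9
  p_3/q_3 = 249/20
  p_4/q_4 = 6088/489
  p_5/q_5 = 12425/998
  p_6/q_6 = 55788/4481
q_5 = 998 ≤ 2939 < 4481 = q_6, so the answer is 12425/998.

12425/998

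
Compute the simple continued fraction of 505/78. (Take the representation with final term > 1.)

505 = 6·78 + 37
78 = 2·37 + 4
37 = 9·4 + 1
4 = 4·1 + 0  (stop)
So 505/78 = [6; 2, 9, 4].

[6; 2, 9, 4]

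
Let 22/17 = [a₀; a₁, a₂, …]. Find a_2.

22 = 1·17 + 5   →  a_0 = 1
17 = 3·5 + 2   →  a_1 = 3
5 = 2·2 + 1   →  a_2 = 2

2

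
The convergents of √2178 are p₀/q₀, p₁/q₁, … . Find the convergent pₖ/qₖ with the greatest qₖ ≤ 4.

140/3

√2178 = [46; 1, 2, 46, 2, 1, 92, …] (period length 6).
Convergents:
  p_0/q_0 = 46/1
  p_1/q_1 = 47/1
  p_2/q_2 = 140/3
  p_3/q_3 = 6487/139
q_2 = 3 ≤ 4 < 139 = q_3, so the answer is 140/3.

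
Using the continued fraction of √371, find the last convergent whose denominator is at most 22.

366/19

√371 = [19; 3, 1, 4, 1, 3, 38, …] (period length 6).
Convergents:
  p_0/q_0 = 19/1
  p_1/q_1 = 58/3
  p_2/q_2 = 77/4
  p_3/q_3 = 366/19
  p_4/q_4 = 443/23
q_3 = 19 ≤ 22 < 23 = q_4, so the answer is 366/19.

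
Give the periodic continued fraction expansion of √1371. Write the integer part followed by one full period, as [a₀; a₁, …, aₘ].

a₀ = ⌊√1371⌋ = 37.
With m₀=0, d₀=1 and mₖ₊₁ = dₖaₖ − mₖ, dₖ₊₁ = (n − mₖ₊₁²)/dₖ, aₖ₊₁ = ⌊(a₀+mₖ₊₁)/dₖ₊₁⌋:
  k=1: m=37, d=2, a=37
  k=2: m=37, d=1, a=74
d=1 and a=2a₀=74 at k=2, so the next step gives (m, d) = (37, 2) again — its k=1 value — and the period has length 2.

[37; 37, 74]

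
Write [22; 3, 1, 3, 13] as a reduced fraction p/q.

Using pₖ = aₖpₖ₋₁ + pₖ₋₂ and qₖ = aₖqₖ₋₁ + qₖ₋₂:
  k=0: a=22, p=22, q=1
  k=1: a=3, p=67, q=3
  k=2: a=1, p=89, q=4
  k=3: a=3, p=334, q=15
  k=4: a=13, p=4431, q=199

4431/199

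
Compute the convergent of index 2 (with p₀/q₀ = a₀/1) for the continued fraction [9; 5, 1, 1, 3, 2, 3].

55/6

Using pₖ = aₖpₖ₋₁ + pₖ₋₂, qₖ = aₖqₖ₋₁ + qₖ₋₂ (with p₋₁=1, p₋₂=0, q₋₁=0, q₋₂=1):
  k=0: a=9, p=9, q=1
  k=1: a=5, p=46, q=5
  k=2: a=1, p=55, q=6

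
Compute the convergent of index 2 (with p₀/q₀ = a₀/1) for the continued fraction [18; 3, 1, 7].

73/4

Using pₖ = aₖpₖ₋₁ + pₖ₋₂, qₖ = aₖqₖ₋₁ + qₖ₋₂ (with p₋₁=1, p₋₂=0, q₋₁=0, q₋₂=1):
  k=0: a=18, p=18, q=1
  k=1: a=3, p=55, q=3
  k=2: a=1, p=73, q=4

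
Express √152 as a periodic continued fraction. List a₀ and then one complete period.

a₀ = ⌊√152⌋ = 12.
With m₀=0, d₀=1 and mₖ₊₁ = dₖaₖ − mₖ, dₖ₊₁ = (n − mₖ₊₁²)/dₖ, aₖ₊₁ = ⌊(a₀+mₖ₊₁)/dₖ₊₁⌋:
  k=1: m=12, d=8, a=3
  k=2: m=12, d=1, a=24
d=1 and a=2a₀=24 at k=2, so the next step gives (m, d) = (12, 8) again — its k=1 value — and the period has length 2.

[12; 3, 24]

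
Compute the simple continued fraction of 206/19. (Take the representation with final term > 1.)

206 = 10*19 + 16
19 = 1*16 + 3
16 = 5*3 + 1
3 = 3*1 + 0  (stop)
So 206/19 = [10; 1, 5, 3].

[10; 1, 5, 3]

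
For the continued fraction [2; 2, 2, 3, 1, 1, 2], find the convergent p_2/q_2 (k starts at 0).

12/5

Using pₖ = aₖpₖ₋₁ + pₖ₋₂, qₖ = aₖqₖ₋₁ + qₖ₋₂ (with p₋₁=1, p₋₂=0, q₋₁=0, q₋₂=1):
  k=0: a=2, p=2, q=1
  k=1: a=2, p=5, q=2
  k=2: a=2, p=12, q=5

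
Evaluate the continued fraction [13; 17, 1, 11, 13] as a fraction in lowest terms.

36726/2813

Fold from the inside: start with 13/1.
  11 + 1/13 = 144/13
  1 + 13/144 = 157/144
  17 + 144/157 = 2813/157
  13 + 157/2813 = 36726/2813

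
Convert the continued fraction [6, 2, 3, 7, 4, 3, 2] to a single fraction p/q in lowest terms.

Using pₖ = aₖpₖ₋₁ + pₖ₋₂ and qₖ = aₖqₖ₋₁ + qₖ₋₂:
  k=0: a=6, p=6, q=1
  k=1: a=2, p=13, q=2
  k=2: a=3, p=45, q=7
  k=3: a=7, p=328, q=51
  k=4: a=4, p=1357, q=211
  k=5: a=3, p=4399, q=684
  k=6: a=2, p=10155, q=1579

10155/1579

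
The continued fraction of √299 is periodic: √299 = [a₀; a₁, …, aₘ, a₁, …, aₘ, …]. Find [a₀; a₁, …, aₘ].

a₀ = ⌊√299⌋ = 17.
With m₀=0, d₀=1 and mₖ₊₁ = dₖaₖ − mₖ, dₖ₊₁ = (n − mₖ₊₁²)/dₖ, aₖ₊₁ = ⌊(a₀+mₖ₊₁)/dₖ₊₁⌋:
  k=1: m=17, d=10, a=3
  k=2: m=13, d=13, a=2
  k=3: m=13, d=10, a=3
  k=4: m=17, d=1, a=34
d=1 and a=2a₀=34 at k=4, so the next step gives (m, d) = (17, 10) again — its k=1 value — and the period has length 4.

[17; 3, 2, 3, 34]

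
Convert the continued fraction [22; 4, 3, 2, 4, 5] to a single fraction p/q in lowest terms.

Fold from the inside: start with 5/1.
  4 + 1/5 = 21/5
  2 + 5/21 = 47/21
  3 + 21/47 = 162/47
  4 + 47/162 = 695/162
  22 + 162/695 = 15452/695

15452/695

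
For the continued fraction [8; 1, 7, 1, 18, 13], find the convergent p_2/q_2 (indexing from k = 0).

Using pₖ = aₖpₖ₋₁ + pₖ₋₂, qₖ = aₖqₖ₋₁ + qₖ₋₂ (with p₋₁=1, p₋₂=0, q₋₁=0, q₋₂=1):
  k=0: a=8, p=8, q=1
  k=1: a=1, p=9, q=1
  k=2: a=7, p=71, q=8

71/8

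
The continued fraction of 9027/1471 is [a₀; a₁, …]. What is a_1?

7

9027 = 6·1471 + 201   →  a_0 = 6
1471 = 7·201 + 64   →  a_1 = 7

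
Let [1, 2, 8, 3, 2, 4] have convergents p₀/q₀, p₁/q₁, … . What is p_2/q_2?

25/17

Using pₖ = aₖpₖ₋₁ + pₖ₋₂, qₖ = aₖqₖ₋₁ + qₖ₋₂ (with p₋₁=1, p₋₂=0, q₋₁=0, q₋₂=1):
  k=0: a=1, p=1, q=1
  k=1: a=2, p=3, q=2
  k=2: a=8, p=25, q=17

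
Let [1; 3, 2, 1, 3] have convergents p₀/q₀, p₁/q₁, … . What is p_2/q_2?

9/7

Using pₖ = aₖpₖ₋₁ + pₖ₋₂, qₖ = aₖqₖ₋₁ + qₖ₋₂ (with p₋₁=1, p₋₂=0, q₋₁=0, q₋₂=1):
  k=0: a=1, p=1, q=1
  k=1: a=3, p=4, q=3
  k=2: a=2, p=9, q=7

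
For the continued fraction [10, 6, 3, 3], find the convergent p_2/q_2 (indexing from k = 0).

193/19

Using pₖ = aₖpₖ₋₁ + pₖ₋₂, qₖ = aₖqₖ₋₁ + qₖ₋₂ (with p₋₁=1, p₋₂=0, q₋₁=0, q₋₂=1):
  k=0: a=10, p=10, q=1
  k=1: a=6, p=61, q=6
  k=2: a=3, p=193, q=19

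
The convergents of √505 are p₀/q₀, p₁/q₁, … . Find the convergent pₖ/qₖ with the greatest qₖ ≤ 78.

809/36

√505 = [22; 2, 8, 2, 44, …] (period length 4).
Convergents:
  p_0/q_0 = 22/1
  p_1/q_1 = 45/2
  p_2/q_2 = 382/17
  p_3/q_3 = 809/36
  p_4/q_4 = 35978/1601
q_3 = 36 ≤ 78 < 1601 = q_4, so the answer is 809/36.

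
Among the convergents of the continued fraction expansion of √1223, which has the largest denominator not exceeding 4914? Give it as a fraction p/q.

85645/2449

√1223 = [34; 1, 33, 1, 68, …] (period length 4).
Convergents:
  p_0/q_0 = 34/1
  p_1/q_1 = 35/1
  p_2/q_2 = 1189/34
  p_3/q_3 = 1224/35
  p_4/q_4 = 84421/2414
  p_5/q_5 = 85645/2449
  p_6/q_6 = 2910706/83231
q_5 = 2449 ≤ 4914 < 83231 = q_6, so the answer is 85645/2449.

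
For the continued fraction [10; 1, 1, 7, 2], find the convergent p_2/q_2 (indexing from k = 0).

Using pₖ = aₖpₖ₋₁ + pₖ₋₂, qₖ = aₖqₖ₋₁ + qₖ₋₂ (with p₋₁=1, p₋₂=0, q₋₁=0, q₋₂=1):
  k=0: a=10, p=10, q=1
  k=1: a=1, p=11, q=1
  k=2: a=1, p=21, q=2

21/2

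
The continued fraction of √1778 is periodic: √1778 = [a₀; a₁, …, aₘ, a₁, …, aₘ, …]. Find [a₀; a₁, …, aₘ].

[42; 6, 84]

a₀ = ⌊√1778⌋ = 42.
With m₀=0, d₀=1 and mₖ₊₁ = dₖaₖ − mₖ, dₖ₊₁ = (n − mₖ₊₁²)/dₖ, aₖ₊₁ = ⌊(a₀+mₖ₊₁)/dₖ₊₁⌋:
  k=1: m=42, d=14, a=6
  k=2: m=42, d=1, a=84
d=1 and a=2a₀=84 at k=2, so the next step gives (m, d) = (42, 14) again — its k=1 value — and the period has length 2.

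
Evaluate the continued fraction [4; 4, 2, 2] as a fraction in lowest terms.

Fold from the inside: start with 2/1.
  2 + 1/2 = 5/2
  4 + 2/5 = 22/5
  4 + 5/22 = 93/22

93/22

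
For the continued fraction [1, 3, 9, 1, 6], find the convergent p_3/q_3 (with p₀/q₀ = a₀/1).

41/31

Using pₖ = aₖpₖ₋₁ + pₖ₋₂, qₖ = aₖqₖ₋₁ + qₖ₋₂ (with p₋₁=1, p₋₂=0, q₋₁=0, q₋₂=1):
  k=0: a=1, p=1, q=1
  k=1: a=3, p=4, q=3
  k=2: a=9, p=37, q=28
  k=3: a=1, p=41, q=31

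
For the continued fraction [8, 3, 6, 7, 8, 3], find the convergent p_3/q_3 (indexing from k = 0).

1131/136

Using pₖ = aₖpₖ₋₁ + pₖ₋₂, qₖ = aₖqₖ₋₁ + qₖ₋₂ (with p₋₁=1, p₋₂=0, q₋₁=0, q₋₂=1):
  k=0: a=8, p=8, q=1
  k=1: a=3, p=25, q=3
  k=2: a=6, p=158, q=19
  k=3: a=7, p=1131, q=136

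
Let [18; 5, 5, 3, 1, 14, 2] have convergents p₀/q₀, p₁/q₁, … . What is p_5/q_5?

29272/1609

Using pₖ = aₖpₖ₋₁ + pₖ₋₂, qₖ = aₖqₖ₋₁ + qₖ₋₂ (with p₋₁=1, p₋₂=0, q₋₁=0, q₋₂=1):
  k=0: a=18, p=18, q=1
  k=1: a=5, p=91, q=5
  k=2: a=5, p=473, q=26
  k=3: a=3, p=1510, q=83
  k=4: a=1, p=1983, q=109
  k=5: a=14, p=29272, q=1609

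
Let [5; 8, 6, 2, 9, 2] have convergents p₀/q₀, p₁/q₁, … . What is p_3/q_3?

543/106

Using pₖ = aₖpₖ₋₁ + pₖ₋₂, qₖ = aₖqₖ₋₁ + qₖ₋₂ (with p₋₁=1, p₋₂=0, q₋₁=0, q₋₂=1):
  k=0: a=5, p=5, q=1
  k=1: a=8, p=41, q=8
  k=2: a=6, p=251, q=49
  k=3: a=2, p=543, q=106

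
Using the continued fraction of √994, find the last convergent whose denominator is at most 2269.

70969/2251

√994 = [31; 1, 1, 8, 1, 1, 62, …] (period length 6).
Convergents:
  p_0/q_0 = 31/1
  p_1/q_1 = 32/1
  p_2/q_2 = 63/2
  p_3/q_3 = 536/17
  p_4/q_4 = 599/19
  p_5/q_5 = 1135/36
  p_6/q_6 = 70969/2251
  p_7/q_7 = 72104/2287
q_6 = 2251 ≤ 2269 < 2287 = q_7, so the answer is 70969/2251.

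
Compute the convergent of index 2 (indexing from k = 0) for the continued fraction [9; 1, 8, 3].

89/9

Using pₖ = aₖpₖ₋₁ + pₖ₋₂, qₖ = aₖqₖ₋₁ + qₖ₋₂ (with p₋₁=1, p₋₂=0, q₋₁=0, q₋₂=1):
  k=0: a=9, p=9, q=1
  k=1: a=1, p=10, q=1
  k=2: a=8, p=89, q=9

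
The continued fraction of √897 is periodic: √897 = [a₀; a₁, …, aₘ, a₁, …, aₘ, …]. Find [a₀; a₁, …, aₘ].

a₀ = ⌊√897⌋ = 29.
With m₀=0, d₀=1 and mₖ₊₁ = dₖaₖ − mₖ, dₖ₊₁ = (n − mₖ₊₁²)/dₖ, aₖ₊₁ = ⌊(a₀+mₖ₊₁)/dₖ₊₁⌋:
  k=1: m=29, d=56, a=1
  k=2: m=27, d=3, a=18
  k=3: m=27, d=56, a=1
  k=4: m=29, d=1, a=58
d=1 and a=2a₀=58 at k=4, so the next step gives (m, d) = (29, 56) again — its k=1 value — and the period has length 4.

[29; 1, 18, 1, 58]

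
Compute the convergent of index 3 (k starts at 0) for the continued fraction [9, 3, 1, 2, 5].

Using pₖ = aₖpₖ₋₁ + pₖ₋₂, qₖ = aₖqₖ₋₁ + qₖ₋₂ (with p₋₁=1, p₋₂=0, q₋₁=0, q₋₂=1):
  k=0: a=9, p=9, q=1
  k=1: a=3, p=28, q=3
  k=2: a=1, p=37, q=4
  k=3: a=2, p=102, q=11

102/11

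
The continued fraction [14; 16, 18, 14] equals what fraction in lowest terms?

57121/4062

Fold from the inside: start with 14/1.
  18 + 1/14 = 253/14
  16 + 14/253 = 4062/253
  14 + 253/4062 = 57121/4062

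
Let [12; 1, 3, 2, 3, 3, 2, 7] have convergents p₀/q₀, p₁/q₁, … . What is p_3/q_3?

115/9

Using pₖ = aₖpₖ₋₁ + pₖ₋₂, qₖ = aₖqₖ₋₁ + qₖ₋₂ (with p₋₁=1, p₋₂=0, q₋₁=0, q₋₂=1):
  k=0: a=12, p=12, q=1
  k=1: a=1, p=13, q=1
  k=2: a=3, p=51, q=4
  k=3: a=2, p=115, q=9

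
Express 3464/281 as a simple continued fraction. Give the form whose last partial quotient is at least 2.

3464 = 12·281 + 92
281 = 3·92 + 5
92 = 18·5 + 2
5 = 2·2 + 1
2 = 2·1 + 0  (stop)
So 3464/281 = [12; 3, 18, 2, 2].

[12; 3, 18, 2, 2]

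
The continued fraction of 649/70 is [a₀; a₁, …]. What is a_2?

1

649 = 9·70 + 19   →  a_0 = 9
70 = 3·19 + 13   →  a_1 = 3
19 = 1·13 + 6   →  a_2 = 1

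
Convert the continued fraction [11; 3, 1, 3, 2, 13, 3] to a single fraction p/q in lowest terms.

15827/1405

Fold from the inside: start with 3/1.
  13 + 1/3 = 40/3
  2 + 3/40 = 83/40
  3 + 40/83 = 289/83
  1 + 83/289 = 372/289
  3 + 289/372 = 1405/372
  11 + 372/1405 = 15827/1405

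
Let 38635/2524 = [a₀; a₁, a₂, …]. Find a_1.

38635 = 15·2524 + 775   →  a_0 = 15
2524 = 3·775 + 199   →  a_1 = 3

3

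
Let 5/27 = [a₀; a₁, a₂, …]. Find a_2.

2

5 = 0·27 + 5   →  a_0 = 0
27 = 5·5 + 2   →  a_1 = 5
5 = 2·2 + 1   →  a_2 = 2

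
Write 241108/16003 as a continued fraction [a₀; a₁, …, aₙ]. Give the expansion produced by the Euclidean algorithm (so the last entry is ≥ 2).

241108 = 15*16003 + 1063
16003 = 15*1063 + 58
1063 = 18*58 + 19
58 = 3*19 + 1
19 = 19*1 + 0  (stop)
So 241108/16003 = [15; 15, 18, 3, 19].

[15; 15, 18, 3, 19]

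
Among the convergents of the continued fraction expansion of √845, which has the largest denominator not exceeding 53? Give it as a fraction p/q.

843/29

√845 = [29; 14, 1, 1, 14, 58, …] (period length 5).
Convergents:
  p_0/q_0 = 29/1
  p_1/q_1 = 407/14
  p_2/q_2 = 436/15
  p_3/q_3 = 843/29
  p_4/q_4 = 12238/421
q_3 = 29 ≤ 53 < 421 = q_4, so the answer is 843/29.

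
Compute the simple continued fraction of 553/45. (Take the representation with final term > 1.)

553 = 12·45 + 13
45 = 3·13 + 6
13 = 2·6 + 1
6 = 6·1 + 0  (stop)
So 553/45 = [12; 3, 2, 6].

[12; 3, 2, 6]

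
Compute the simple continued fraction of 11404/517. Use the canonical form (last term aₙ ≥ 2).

11404 = 22×517 + 30
517 = 17×30 + 7
30 = 4×7 + 2
7 = 3×2 + 1
2 = 2×1 + 0  (stop)
So 11404/517 = [22; 17, 4, 3, 2].

[22; 17, 4, 3, 2]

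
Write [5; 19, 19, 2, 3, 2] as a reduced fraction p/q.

29936/5925

Fold from the inside: start with 2/1.
  3 + 1/2 = 7/2
  2 + 2/7 = 16/7
  19 + 7/16 = 311/16
  19 + 16/311 = 5925/311
  5 + 311/5925 = 29936/5925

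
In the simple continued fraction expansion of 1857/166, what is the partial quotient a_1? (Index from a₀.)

5

1857 = 11·166 + 31   →  a_0 = 11
166 = 5·31 + 11   →  a_1 = 5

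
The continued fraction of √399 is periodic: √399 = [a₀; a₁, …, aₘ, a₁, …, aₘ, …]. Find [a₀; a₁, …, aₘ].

[19; 1, 38]

a₀ = ⌊√399⌋ = 19.
With m₀=0, d₀=1 and mₖ₊₁ = dₖaₖ − mₖ, dₖ₊₁ = (n − mₖ₊₁²)/dₖ, aₖ₊₁ = ⌊(a₀+mₖ₊₁)/dₖ₊₁⌋:
  k=1: m=19, d=38, a=1
  k=2: m=19, d=1, a=38
d=1 and a=2a₀=38 at k=2, so the next step gives (m, d) = (19, 38) again — its k=1 value — and the period has length 2.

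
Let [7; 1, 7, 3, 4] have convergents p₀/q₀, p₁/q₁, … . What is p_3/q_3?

Using pₖ = aₖpₖ₋₁ + pₖ₋₂, qₖ = aₖqₖ₋₁ + qₖ₋₂ (with p₋₁=1, p₋₂=0, q₋₁=0, q₋₂=1):
  k=0: a=7, p=7, q=1
  k=1: a=1, p=8, q=1
  k=2: a=7, p=63, q=8
  k=3: a=3, p=197, q=25

197/25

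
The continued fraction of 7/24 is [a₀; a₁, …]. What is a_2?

7 = 0·24 + 7   →  a_0 = 0
24 = 3·7 + 3   →  a_1 = 3
7 = 2·3 + 1   →  a_2 = 2

2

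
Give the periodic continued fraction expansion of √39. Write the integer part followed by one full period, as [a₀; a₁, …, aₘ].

[6; 4, 12]

a₀ = ⌊√39⌋ = 6.
With m₀=0, d₀=1 and mₖ₊₁ = dₖaₖ − mₖ, dₖ₊₁ = (n − mₖ₊₁²)/dₖ, aₖ₊₁ = ⌊(a₀+mₖ₊₁)/dₖ₊₁⌋:
  k=1: m=6, d=3, a=4
  k=2: m=6, d=1, a=12
d=1 and a=2a₀=12 at k=2, so the next step gives (m, d) = (6, 3) again — its k=1 value — and the period has length 2.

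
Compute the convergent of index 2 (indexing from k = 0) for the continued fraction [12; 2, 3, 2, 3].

87/7

Using pₖ = aₖpₖ₋₁ + pₖ₋₂, qₖ = aₖqₖ₋₁ + qₖ₋₂ (with p₋₁=1, p₋₂=0, q₋₁=0, q₋₂=1):
  k=0: a=12, p=12, q=1
  k=1: a=2, p=25, q=2
  k=2: a=3, p=87, q=7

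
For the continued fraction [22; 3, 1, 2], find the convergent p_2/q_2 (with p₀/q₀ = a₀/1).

89/4

Using pₖ = aₖpₖ₋₁ + pₖ₋₂, qₖ = aₖqₖ₋₁ + qₖ₋₂ (with p₋₁=1, p₋₂=0, q₋₁=0, q₋₂=1):
  k=0: a=22, p=22, q=1
  k=1: a=3, p=67, q=3
  k=2: a=1, p=89, q=4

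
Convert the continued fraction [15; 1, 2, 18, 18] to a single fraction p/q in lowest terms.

Fold from the inside: start with 18/1.
  18 + 1/18 = 325/18
  2 + 18/325 = 668/325
  1 + 325/668 = 993/668
  15 + 668/993 = 15563/993

15563/993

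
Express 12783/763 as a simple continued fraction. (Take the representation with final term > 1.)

[16; 1, 3, 17, 11]

12783 = 16×763 + 575
763 = 1×575 + 188
575 = 3×188 + 11
188 = 17×11 + 1
11 = 11×1 + 0  (stop)
So 12783/763 = [16; 1, 3, 17, 11].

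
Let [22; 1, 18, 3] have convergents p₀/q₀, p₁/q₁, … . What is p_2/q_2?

Using pₖ = aₖpₖ₋₁ + pₖ₋₂, qₖ = aₖqₖ₋₁ + qₖ₋₂ (with p₋₁=1, p₋₂=0, q₋₁=0, q₋₂=1):
  k=0: a=22, p=22, q=1
  k=1: a=1, p=23, q=1
  k=2: a=18, p=436, q=19

436/19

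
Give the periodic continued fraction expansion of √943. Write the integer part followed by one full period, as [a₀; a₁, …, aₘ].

[30; 1, 2, 2, 2, 1, 60]

a₀ = ⌊√943⌋ = 30.
With m₀=0, d₀=1 and mₖ₊₁ = dₖaₖ − mₖ, dₖ₊₁ = (n − mₖ₊₁²)/dₖ, aₖ₊₁ = ⌊(a₀+mₖ₊₁)/dₖ₊₁⌋:
  k=1: m=30, d=43, a=1
  k=2: m=13, d=18, a=2
  k=3: m=23, d=23, a=2
  k=4: m=23, d=18, a=2
  k=5: m=13, d=43, a=1
  k=6: m=30, d=1, a=60
d=1 and a=2a₀=60 at k=6, so the next step gives (m, d) = (30, 43) again — its k=1 value — and the period has length 6.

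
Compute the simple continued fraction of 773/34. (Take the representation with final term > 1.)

[22; 1, 2, 1, 3, 2]

773 = 22*34 + 25
34 = 1*25 + 9
25 = 2*9 + 7
9 = 1*7 + 2
7 = 3*2 + 1
2 = 2*1 + 0  (stop)
So 773/34 = [22; 1, 2, 1, 3, 2].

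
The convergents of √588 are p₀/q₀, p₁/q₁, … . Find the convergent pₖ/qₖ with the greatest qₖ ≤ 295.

√588 = [24; 4, 48, …] (period length 2).
Convergents:
  p_0/q_0 = 24/1
  p_1/q_1 = 97/4
  p_2/q_2 = 4680/193
  p_3/q_3 = 18817/776
q_2 = 193 ≤ 295 < 776 = q_3, so the answer is 4680/193.

4680/193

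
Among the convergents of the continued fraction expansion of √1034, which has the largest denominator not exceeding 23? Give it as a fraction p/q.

418/13

√1034 = [32; 6, 2, 2, 2, 6, 64, …] (period length 6).
Convergents:
  p_0/q_0 = 32/1
  p_1/q_1 = 193/6
  p_2/q_2 = 418/13
  p_3/q_3 = 1029/32
q_2 = 13 ≤ 23 < 32 = q_3, so the answer is 418/13.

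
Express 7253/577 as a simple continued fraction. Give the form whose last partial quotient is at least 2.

[12; 1, 1, 3, 16, 5]

7253 = 12·577 + 329
577 = 1·329 + 248
329 = 1·248 + 81
248 = 3·81 + 5
81 = 16·5 + 1
5 = 5·1 + 0  (stop)
So 7253/577 = [12; 1, 1, 3, 16, 5].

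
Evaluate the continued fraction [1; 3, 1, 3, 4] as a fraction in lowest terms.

81/64

Using pₖ = aₖpₖ₋₁ + pₖ₋₂ and qₖ = aₖqₖ₋₁ + qₖ₋₂:
  k=0: a=1, p=1, q=1
  k=1: a=3, p=4, q=3
  k=2: a=1, p=5, q=4
  k=3: a=3, p=19, q=15
  k=4: a=4, p=81, q=64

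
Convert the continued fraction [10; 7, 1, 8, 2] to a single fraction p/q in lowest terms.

1519/150

Fold from the inside: start with 2/1.
  8 + 1/2 = 17/2
  1 + 2/17 = 19/17
  7 + 17/19 = 150/19
  10 + 19/150 = 1519/150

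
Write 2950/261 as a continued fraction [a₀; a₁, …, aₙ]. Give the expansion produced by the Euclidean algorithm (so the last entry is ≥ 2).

[11; 3, 3, 3, 2, 3]

2950 = 11*261 + 79
261 = 3*79 + 24
79 = 3*24 + 7
24 = 3*7 + 3
7 = 2*3 + 1
3 = 3*1 + 0  (stop)
So 2950/261 = [11; 3, 3, 3, 2, 3].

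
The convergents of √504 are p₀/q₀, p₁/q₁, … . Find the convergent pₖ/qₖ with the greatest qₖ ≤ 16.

202/9

√504 = [22; 2, 4, 2, 44, …] (period length 4).
Convergents:
  p_0/q_0 = 22/1
  p_1/q_1 = 45/2
  p_2/q_2 = 202/9
  p_3/q_3 = 449/20
q_2 = 9 ≤ 16 < 20 = q_3, so the answer is 202/9.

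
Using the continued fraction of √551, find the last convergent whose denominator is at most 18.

399/17

√551 = [23; 2, 8, 1, 8, 2, 46, …] (period length 6).
Convergents:
  p_0/q_0 = 23/1
  p_1/q_1 = 47/2
  p_2/q_2 = 399/17
  p_3/q_3 = 446/19
q_2 = 17 ≤ 18 < 19 = q_3, so the answer is 399/17.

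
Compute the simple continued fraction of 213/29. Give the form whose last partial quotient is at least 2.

[7; 2, 1, 9]

213 = 7·29 + 10
29 = 2·10 + 9
10 = 1·9 + 1
9 = 9·1 + 0  (stop)
So 213/29 = [7; 2, 1, 9].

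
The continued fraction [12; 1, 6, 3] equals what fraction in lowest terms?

283/22

Using pₖ = aₖpₖ₋₁ + pₖ₋₂ and qₖ = aₖqₖ₋₁ + qₖ₋₂:
  k=0: a=12, p=12, q=1
  k=1: a=1, p=13, q=1
  k=2: a=6, p=90, q=7
  k=3: a=3, p=283, q=22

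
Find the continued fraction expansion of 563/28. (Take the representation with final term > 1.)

563 = 20*28 + 3
28 = 9*3 + 1
3 = 3*1 + 0  (stop)
So 563/28 = [20; 9, 3].

[20; 9, 3]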